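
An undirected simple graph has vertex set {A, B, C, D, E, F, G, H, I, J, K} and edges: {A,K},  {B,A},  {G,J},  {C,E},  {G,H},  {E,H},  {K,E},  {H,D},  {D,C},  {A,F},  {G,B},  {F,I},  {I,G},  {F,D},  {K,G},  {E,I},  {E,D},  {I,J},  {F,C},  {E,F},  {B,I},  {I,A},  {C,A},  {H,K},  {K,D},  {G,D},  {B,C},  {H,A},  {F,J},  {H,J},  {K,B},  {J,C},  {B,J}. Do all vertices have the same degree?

Degrees: A:6, B:6, C:6, D:6, E:6, F:6, G:6, H:6, I:6, J:6, K:6
All degrees equal 6; the graph is regular.

Yes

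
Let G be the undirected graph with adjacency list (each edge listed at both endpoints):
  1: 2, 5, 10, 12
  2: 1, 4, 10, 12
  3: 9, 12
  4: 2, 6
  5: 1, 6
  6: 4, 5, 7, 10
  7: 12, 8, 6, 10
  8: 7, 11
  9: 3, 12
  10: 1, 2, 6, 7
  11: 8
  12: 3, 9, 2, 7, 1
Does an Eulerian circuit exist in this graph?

No

Degrees: 1:4, 2:4, 3:2, 4:2, 5:2, 6:4, 7:4, 8:2, 9:2, 10:4, 11:1, 12:5
Vertices with odd degree: 11, 12. An Eulerian circuit requires all degrees even.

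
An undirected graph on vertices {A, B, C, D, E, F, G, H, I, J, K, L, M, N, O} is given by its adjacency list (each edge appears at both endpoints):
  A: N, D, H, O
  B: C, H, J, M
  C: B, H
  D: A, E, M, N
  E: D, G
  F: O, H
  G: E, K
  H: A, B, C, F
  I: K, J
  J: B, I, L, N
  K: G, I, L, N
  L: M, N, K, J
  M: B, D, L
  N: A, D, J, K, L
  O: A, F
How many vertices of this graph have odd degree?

2

Degrees: A:4, B:4, C:2, D:4, E:2, F:2, G:2, H:4, I:2, J:4, K:4, L:4, M:3, N:5, O:2
Odd-degree vertices: M, N.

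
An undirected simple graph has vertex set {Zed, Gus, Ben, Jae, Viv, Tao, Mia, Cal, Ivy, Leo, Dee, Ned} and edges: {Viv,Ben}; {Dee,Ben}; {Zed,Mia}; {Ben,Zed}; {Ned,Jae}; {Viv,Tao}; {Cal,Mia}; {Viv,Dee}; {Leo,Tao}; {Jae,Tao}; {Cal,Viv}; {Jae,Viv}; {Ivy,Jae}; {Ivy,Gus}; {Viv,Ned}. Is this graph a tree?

No

The graph has 12 vertices and 15 edges.
Connected but with 15 > 11 edges, so it has a cycle and is not a tree.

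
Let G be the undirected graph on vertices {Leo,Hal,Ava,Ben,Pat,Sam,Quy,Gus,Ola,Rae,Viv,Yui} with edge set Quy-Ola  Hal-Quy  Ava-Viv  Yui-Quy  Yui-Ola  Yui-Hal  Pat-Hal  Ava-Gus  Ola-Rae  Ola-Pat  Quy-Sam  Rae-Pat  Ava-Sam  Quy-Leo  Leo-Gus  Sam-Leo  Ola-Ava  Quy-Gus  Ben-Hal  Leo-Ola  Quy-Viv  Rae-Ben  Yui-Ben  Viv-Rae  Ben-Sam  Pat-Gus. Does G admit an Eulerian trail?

Yes

Degrees: Leo:4, Hal:4, Ava:4, Ben:4, Pat:4, Sam:4, Quy:7, Gus:4, Ola:6, Rae:4, Viv:3, Yui:4
Odd-degree vertices: Quy, Viv (2 total).
With 2 odd-degree vertices and all edges in one connected piece, an Eulerian trail exists (from Quy to Viv).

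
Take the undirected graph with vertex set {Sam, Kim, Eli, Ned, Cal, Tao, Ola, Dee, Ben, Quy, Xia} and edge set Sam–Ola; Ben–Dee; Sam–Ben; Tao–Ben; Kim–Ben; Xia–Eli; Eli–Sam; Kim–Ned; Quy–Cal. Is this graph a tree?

|V| = 11, |E| = 9.
It splits into 2 components, so it cannot be a tree.

No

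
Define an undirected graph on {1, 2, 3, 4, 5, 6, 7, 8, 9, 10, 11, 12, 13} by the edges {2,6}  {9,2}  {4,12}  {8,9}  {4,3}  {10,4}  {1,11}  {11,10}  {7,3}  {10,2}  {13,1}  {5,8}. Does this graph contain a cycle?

|V| = 13, |E| = 12, number of components = 1.
Since 12 = 13 - 1, the graph is a forest and contains no cycle.

No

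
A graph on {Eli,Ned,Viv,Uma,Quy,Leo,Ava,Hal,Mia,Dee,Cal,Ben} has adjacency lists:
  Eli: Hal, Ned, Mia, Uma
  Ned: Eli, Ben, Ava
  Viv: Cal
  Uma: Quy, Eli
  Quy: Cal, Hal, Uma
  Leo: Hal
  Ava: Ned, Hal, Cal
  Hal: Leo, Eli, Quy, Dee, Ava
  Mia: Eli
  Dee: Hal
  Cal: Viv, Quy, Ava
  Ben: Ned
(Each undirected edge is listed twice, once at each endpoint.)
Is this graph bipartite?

Yes

A valid 2-coloring puts {Ned, Uma, Hal, Mia, Cal} on one side and {Eli, Viv, Quy, Leo, Ava, Dee, Ben} on the other; every edge crosses between the two sides.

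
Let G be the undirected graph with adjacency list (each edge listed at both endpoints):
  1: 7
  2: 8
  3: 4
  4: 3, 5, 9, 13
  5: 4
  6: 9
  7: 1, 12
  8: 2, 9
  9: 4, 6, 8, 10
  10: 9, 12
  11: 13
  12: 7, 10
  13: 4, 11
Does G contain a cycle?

No

The graph has 13 vertices, 12 edges, and 1 connected component.
A forest on 13 vertices with 1 component has exactly 12 edges, which matches — so no cycle.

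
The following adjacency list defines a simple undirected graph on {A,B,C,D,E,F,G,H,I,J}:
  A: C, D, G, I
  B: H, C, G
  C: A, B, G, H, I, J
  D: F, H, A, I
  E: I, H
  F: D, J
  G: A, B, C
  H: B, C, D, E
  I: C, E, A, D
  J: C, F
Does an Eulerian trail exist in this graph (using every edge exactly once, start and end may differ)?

Yes

Degrees: A:4, B:3, C:6, D:4, E:2, F:2, G:3, H:4, I:4, J:2
Odd-degree vertices: B, G (2 total).
The non-isolated vertices are connected and exactly 2 have odd degree, so an Eulerian trail exists (from B to G).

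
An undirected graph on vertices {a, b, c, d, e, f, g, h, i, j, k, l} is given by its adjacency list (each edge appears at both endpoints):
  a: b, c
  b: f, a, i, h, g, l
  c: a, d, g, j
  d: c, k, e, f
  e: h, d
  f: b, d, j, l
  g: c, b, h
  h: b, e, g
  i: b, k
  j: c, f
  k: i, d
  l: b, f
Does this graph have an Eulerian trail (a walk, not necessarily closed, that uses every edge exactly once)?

Degrees: a:2, b:6, c:4, d:4, e:2, f:4, g:3, h:3, i:2, j:2, k:2, l:2
Odd-degree vertices: g, h (2 total).
The non-isolated vertices are connected and exactly 2 have odd degree, so an Eulerian trail exists (from g to h).

Yes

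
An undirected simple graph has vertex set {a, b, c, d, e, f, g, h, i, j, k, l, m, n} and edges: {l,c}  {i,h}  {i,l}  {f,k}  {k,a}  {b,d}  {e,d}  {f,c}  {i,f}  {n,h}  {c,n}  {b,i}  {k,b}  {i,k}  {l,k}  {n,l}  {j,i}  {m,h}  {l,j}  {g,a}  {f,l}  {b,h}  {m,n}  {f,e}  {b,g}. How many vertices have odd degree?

Degrees: a:2, b:5, c:3, d:2, e:2, f:5, g:2, h:4, i:6, j:2, k:5, l:6, m:2, n:4
Odd-degree vertices: b, c, f, k.

4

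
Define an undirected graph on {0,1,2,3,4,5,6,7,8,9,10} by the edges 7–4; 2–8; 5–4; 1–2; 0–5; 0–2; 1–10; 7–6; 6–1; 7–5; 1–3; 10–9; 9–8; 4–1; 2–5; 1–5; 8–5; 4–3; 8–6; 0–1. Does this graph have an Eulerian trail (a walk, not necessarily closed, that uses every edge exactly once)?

No

Degrees: 0:3, 1:7, 2:4, 3:2, 4:4, 5:6, 6:3, 7:3, 8:4, 9:2, 10:2
Odd-degree vertices: 0, 1, 6, 7 (4 total).
An Eulerian trail requires 0 or 2 odd-degree vertices; here there are 4.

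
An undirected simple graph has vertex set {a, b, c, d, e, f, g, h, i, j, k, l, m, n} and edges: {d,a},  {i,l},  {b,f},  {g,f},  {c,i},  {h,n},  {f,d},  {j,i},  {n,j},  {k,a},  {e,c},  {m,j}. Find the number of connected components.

2

Component: {a, b, d, f, g, k}
Component: {c, e, h, i, j, l, m, n}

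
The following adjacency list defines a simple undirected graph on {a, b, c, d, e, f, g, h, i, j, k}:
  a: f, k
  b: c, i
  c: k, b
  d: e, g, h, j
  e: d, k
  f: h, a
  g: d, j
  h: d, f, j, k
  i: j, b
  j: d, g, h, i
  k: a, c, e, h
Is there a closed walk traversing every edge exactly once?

Degrees: a:2, b:2, c:2, d:4, e:2, f:2, g:2, h:4, i:2, j:4, k:4
All degrees are even and the non-isolated vertices are connected — an Eulerian circuit exists.

Yes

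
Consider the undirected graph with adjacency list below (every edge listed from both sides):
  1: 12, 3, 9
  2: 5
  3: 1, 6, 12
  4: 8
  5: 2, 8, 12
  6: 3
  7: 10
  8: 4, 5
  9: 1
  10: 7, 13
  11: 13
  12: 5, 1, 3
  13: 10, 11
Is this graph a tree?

The graph has 13 vertices and 12 edges.
It splits into 2 components, so it cannot be a tree.

No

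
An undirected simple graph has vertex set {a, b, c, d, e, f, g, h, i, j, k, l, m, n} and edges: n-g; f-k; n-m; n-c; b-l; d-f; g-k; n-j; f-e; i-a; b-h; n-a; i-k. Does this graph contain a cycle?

|V| = 14, |E| = 13, number of components = 2.
Since 13 > 14 - 2, a cycle must exist; for instance a-n-g-k-i-a.

Yes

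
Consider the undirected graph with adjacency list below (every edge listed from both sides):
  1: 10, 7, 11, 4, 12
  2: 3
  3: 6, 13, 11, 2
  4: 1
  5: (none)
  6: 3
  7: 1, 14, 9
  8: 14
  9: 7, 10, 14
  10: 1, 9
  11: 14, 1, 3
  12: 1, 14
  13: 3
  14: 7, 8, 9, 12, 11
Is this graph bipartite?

No

The cycle 7-9-14-7 has length 3, which is odd, so the graph is not bipartite.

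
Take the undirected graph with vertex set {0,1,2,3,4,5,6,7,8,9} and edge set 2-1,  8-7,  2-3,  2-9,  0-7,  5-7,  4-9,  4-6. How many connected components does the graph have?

2

Component: {0, 5, 7, 8}
Component: {1, 2, 3, 4, 6, 9}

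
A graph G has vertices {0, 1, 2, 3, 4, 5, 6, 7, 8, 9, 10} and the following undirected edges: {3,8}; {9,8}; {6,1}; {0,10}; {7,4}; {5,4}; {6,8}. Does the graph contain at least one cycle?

No

The graph has 11 vertices, 7 edges, and 4 connected components.
Since 7 = 11 - 4, the graph is a forest and contains no cycle.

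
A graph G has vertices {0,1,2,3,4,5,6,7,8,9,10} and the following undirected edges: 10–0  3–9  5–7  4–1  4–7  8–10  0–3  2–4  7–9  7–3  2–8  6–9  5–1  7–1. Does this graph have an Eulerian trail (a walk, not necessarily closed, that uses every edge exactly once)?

No

Degrees: 0:2, 1:3, 2:2, 3:3, 4:3, 5:2, 6:1, 7:5, 8:2, 9:3, 10:2
Odd-degree vertices: 1, 3, 4, 6, 7, 9 (6 total).
An Eulerian trail requires 0 or 2 odd-degree vertices; here there are 6.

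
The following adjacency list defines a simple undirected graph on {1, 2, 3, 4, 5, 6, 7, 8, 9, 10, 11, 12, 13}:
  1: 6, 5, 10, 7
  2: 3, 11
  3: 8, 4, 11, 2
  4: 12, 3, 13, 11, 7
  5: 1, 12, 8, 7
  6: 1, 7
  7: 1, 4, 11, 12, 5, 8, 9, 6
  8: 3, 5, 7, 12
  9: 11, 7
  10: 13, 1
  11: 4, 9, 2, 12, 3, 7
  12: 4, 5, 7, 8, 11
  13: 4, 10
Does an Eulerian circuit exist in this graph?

No

Degrees: 1:4, 2:2, 3:4, 4:5, 5:4, 6:2, 7:8, 8:4, 9:2, 10:2, 11:6, 12:5, 13:2
4, 12 have odd degree; an Eulerian circuit needs every degree to be even, so none exists.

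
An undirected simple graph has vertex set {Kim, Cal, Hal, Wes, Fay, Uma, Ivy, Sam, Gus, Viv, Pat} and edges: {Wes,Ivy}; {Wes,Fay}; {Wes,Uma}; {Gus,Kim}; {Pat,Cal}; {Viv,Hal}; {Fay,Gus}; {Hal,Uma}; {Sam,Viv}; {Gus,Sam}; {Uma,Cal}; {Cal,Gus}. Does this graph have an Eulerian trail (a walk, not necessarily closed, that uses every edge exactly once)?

No

Degrees: Kim:1, Cal:3, Hal:2, Wes:3, Fay:2, Uma:3, Ivy:1, Sam:2, Gus:4, Viv:2, Pat:1
Odd-degree vertices: Kim, Cal, Wes, Uma, Ivy, Pat (6 total).
An Eulerian trail requires 0 or 2 odd-degree vertices; here there are 6.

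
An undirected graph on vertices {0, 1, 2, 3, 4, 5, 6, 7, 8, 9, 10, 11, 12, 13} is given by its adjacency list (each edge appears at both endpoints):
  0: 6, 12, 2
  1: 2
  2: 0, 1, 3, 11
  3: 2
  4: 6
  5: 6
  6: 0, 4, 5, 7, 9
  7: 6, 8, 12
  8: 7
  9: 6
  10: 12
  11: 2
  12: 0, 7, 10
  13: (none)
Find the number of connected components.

2

Component: {13}
Component: {0, 1, 2, 3, 4, 5, 6, 7, 8, 9, 10, 11, 12}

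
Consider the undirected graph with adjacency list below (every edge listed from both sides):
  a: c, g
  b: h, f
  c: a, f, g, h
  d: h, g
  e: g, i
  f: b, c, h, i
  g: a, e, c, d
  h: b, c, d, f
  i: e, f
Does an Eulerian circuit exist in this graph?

Yes

Degrees: a:2, b:2, c:4, d:2, e:2, f:4, g:4, h:4, i:2
All degrees are even and the non-isolated vertices are connected — an Eulerian circuit exists.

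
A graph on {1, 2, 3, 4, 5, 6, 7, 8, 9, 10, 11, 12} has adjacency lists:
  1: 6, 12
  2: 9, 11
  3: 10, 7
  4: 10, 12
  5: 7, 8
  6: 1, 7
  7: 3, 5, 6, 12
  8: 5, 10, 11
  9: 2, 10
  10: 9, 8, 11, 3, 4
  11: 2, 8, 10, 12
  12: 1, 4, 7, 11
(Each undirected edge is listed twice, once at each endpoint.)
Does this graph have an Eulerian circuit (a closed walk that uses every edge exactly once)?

No

Degrees: 1:2, 2:2, 3:2, 4:2, 5:2, 6:2, 7:4, 8:3, 9:2, 10:5, 11:4, 12:4
8, 10 have odd degree; an Eulerian circuit needs every degree to be even, so none exists.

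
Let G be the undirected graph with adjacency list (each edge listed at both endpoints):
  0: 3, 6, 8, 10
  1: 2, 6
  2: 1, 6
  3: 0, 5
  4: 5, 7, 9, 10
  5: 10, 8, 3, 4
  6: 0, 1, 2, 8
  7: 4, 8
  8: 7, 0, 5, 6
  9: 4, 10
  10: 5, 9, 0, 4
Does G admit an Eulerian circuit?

Yes

Degrees: 0:4, 1:2, 2:2, 3:2, 4:4, 5:4, 6:4, 7:2, 8:4, 9:2, 10:4
All degrees are even and the non-isolated vertices are connected — an Eulerian circuit exists.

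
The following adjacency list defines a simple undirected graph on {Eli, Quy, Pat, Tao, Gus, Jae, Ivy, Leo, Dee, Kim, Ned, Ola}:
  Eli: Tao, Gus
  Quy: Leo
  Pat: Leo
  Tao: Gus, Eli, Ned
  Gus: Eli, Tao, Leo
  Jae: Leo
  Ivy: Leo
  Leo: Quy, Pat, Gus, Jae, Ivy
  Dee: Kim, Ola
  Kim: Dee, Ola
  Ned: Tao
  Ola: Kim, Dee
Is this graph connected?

Component: {Dee, Kim, Ola}
Component: {Eli, Quy, Pat, Tao, Gus, Jae, Ivy, Leo, Ned}
No edge joins these 2 groups, so the graph is disconnected.

No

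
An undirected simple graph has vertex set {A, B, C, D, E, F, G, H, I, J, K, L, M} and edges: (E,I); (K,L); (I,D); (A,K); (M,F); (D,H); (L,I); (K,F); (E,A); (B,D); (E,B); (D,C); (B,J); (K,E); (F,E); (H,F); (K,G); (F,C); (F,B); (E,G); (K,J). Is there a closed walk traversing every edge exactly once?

Degrees: A:2, B:4, C:2, D:4, E:6, F:6, G:2, H:2, I:3, J:2, K:6, L:2, M:1
Vertices with odd degree: I, M. An Eulerian circuit requires all degrees even.

No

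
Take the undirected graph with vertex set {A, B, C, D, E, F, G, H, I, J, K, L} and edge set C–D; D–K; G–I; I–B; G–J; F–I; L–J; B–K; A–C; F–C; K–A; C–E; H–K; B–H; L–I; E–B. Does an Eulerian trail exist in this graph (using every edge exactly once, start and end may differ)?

Yes

Degrees: A:2, B:4, C:4, D:2, E:2, F:2, G:2, H:2, I:4, J:2, K:4, L:2
Odd-degree vertices: none (0 total).
The non-isolated vertices are connected and exactly 0 have odd degree, so an Eulerian trail exists.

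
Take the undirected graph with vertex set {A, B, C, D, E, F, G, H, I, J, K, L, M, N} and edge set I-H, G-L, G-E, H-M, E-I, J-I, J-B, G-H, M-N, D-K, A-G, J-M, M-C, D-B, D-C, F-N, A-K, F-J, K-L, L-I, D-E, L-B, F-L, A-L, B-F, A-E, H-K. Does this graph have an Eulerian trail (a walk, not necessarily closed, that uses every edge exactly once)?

Yes

Degrees: A:4, B:4, C:2, D:4, E:4, F:4, G:4, H:4, I:4, J:4, K:4, L:6, M:4, N:2
Odd-degree vertices: none (0 total).
The non-isolated vertices are connected and exactly 0 have odd degree, so an Eulerian trail exists.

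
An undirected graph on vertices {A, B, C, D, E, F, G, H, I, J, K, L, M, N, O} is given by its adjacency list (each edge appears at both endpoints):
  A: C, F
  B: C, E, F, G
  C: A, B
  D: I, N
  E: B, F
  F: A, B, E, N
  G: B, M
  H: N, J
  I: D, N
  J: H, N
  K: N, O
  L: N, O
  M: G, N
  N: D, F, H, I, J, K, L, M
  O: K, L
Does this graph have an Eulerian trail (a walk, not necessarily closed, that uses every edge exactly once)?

Yes

Degrees: A:2, B:4, C:2, D:2, E:2, F:4, G:2, H:2, I:2, J:2, K:2, L:2, M:2, N:8, O:2
Odd-degree vertices: none (0 total).
The non-isolated vertices are connected and exactly 0 have odd degree, so an Eulerian trail exists.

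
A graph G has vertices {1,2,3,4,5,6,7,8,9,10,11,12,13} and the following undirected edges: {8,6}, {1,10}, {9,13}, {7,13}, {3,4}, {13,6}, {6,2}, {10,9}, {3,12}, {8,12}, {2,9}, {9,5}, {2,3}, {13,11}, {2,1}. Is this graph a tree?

The graph has 13 vertices and 15 edges.
Connected but with 15 > 12 edges, so it has a cycle and is not a tree.

No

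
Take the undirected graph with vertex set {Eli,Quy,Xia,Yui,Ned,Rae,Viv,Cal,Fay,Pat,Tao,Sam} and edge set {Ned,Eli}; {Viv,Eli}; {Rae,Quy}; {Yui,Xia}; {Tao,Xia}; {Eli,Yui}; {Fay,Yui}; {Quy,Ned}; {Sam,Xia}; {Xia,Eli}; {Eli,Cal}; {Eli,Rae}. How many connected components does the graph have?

2

Component: {Pat}
Component: {Eli, Quy, Xia, Yui, Ned, Rae, Viv, Cal, Fay, Tao, Sam}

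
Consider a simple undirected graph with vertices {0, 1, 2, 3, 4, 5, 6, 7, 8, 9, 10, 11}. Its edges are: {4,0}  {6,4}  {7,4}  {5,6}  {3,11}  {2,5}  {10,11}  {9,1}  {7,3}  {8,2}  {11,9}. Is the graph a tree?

|V| = 12, |E| = 11.
It is connected with exactly 11 edges, hence acyclic — it is a tree.

Yes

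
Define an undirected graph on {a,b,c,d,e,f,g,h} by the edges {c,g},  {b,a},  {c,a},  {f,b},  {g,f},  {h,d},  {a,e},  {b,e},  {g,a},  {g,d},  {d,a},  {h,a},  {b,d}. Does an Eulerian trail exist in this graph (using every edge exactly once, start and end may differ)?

Degrees: a:6, b:4, c:2, d:4, e:2, f:2, g:4, h:2
Odd-degree vertices: none (0 total).
With 0 odd-degree vertices and all edges in one connected piece, an Eulerian trail exists.

Yes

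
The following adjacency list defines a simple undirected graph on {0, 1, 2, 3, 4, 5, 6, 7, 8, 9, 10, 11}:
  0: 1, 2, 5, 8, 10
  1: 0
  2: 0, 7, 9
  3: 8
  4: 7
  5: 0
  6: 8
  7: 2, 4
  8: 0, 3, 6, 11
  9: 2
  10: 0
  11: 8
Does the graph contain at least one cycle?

|V| = 12, |E| = 11, number of components = 1.
A forest on 12 vertices with 1 component has exactly 11 edges, which matches — so no cycle.

No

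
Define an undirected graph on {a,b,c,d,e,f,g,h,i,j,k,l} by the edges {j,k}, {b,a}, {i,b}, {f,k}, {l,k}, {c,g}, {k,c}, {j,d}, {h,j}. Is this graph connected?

Component: {e}
Component: {a, b, i}
Component: {c, d, f, g, h, j, k, l}
No edge joins these 3 groups, so the graph is disconnected.

No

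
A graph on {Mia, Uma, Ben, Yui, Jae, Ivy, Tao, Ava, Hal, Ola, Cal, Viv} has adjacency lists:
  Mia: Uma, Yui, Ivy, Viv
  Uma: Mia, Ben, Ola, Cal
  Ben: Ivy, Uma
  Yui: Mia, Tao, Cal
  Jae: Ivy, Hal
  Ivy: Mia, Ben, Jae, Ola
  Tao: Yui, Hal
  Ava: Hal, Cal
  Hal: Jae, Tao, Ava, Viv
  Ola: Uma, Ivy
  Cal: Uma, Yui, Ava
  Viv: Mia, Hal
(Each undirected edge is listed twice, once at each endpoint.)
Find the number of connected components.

1

Component: {Mia, Uma, Ben, Yui, Jae, Ivy, Tao, Ava, Hal, Ola, Cal, Viv}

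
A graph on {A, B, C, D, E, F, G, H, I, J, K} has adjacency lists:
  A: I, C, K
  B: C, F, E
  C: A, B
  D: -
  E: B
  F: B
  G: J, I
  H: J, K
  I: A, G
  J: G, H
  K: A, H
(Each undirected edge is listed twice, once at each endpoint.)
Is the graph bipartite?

Yes

Partition the vertices as {C, D, E, F, I, J, K} vs {A, B, G, H}. Each listed edge has one endpoint in each part, so the graph is bipartite.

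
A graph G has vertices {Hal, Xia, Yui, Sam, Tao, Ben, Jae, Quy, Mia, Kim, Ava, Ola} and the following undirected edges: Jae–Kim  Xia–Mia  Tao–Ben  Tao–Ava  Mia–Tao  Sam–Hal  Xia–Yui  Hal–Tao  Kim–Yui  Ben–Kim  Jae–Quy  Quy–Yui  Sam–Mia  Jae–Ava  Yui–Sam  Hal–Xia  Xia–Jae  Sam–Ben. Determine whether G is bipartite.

Jae-Kim-Ben-Tao-Ava-Jae is an odd cycle (length 5), and a bipartite graph can contain only even cycles.

No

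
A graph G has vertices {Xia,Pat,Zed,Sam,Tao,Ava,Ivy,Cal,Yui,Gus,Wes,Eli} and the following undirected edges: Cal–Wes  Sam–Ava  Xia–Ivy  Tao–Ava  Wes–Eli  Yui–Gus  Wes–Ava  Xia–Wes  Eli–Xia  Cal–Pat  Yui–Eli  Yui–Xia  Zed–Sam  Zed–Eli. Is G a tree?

No

The graph has 12 vertices and 14 edges.
A tree on 12 vertices has exactly 11 edges; this graph has 14, so it contains a cycle and is not a tree.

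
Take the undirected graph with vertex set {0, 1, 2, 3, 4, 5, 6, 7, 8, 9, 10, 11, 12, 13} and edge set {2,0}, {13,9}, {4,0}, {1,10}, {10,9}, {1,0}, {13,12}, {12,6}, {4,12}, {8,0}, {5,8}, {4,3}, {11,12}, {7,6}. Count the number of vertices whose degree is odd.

6

Degrees: 0:4, 1:2, 2:1, 3:1, 4:3, 5:1, 6:2, 7:1, 8:2, 9:2, 10:2, 11:1, 12:4, 13:2
Odd-degree vertices: 2, 3, 4, 5, 7, 11.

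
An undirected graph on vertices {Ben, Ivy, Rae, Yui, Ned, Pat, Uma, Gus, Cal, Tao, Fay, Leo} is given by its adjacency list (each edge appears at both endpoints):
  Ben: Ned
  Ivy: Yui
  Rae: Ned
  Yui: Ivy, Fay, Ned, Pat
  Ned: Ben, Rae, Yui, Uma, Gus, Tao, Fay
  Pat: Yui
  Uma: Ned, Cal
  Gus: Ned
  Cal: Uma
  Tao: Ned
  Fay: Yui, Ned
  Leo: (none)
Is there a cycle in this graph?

The graph has 12 vertices, 11 edges, and 2 connected components.
Since 11 > 12 - 2, a cycle must exist; for instance Ned-Fay-Yui-Ned.

Yes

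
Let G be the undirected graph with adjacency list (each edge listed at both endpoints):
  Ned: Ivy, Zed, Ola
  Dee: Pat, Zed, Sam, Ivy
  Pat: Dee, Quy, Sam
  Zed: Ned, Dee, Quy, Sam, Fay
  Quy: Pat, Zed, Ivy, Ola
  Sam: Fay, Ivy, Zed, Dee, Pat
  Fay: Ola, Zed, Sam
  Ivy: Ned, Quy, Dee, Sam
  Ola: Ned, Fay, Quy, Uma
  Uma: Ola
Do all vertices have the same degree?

Degrees: Ned:3, Dee:4, Pat:3, Zed:5, Quy:4, Sam:5, Fay:3, Ivy:4, Ola:4, Uma:1
Degrees are not all equal (e.g. deg(Uma)=1 but deg(Zed)=5); not regular.

No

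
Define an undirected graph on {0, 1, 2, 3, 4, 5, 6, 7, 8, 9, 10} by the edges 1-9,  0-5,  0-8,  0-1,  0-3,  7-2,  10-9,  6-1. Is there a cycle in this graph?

No

The graph has 11 vertices, 8 edges, and 3 connected components.
A forest on 11 vertices with 3 components has exactly 8 edges, which matches — so no cycle.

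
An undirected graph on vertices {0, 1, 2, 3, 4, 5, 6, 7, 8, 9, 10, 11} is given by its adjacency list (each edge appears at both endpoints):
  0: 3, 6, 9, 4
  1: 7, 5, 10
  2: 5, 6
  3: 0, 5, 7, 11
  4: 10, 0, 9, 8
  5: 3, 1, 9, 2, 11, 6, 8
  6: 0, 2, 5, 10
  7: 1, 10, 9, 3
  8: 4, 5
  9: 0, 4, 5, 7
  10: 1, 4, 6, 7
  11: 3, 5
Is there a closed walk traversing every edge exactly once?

No

Degrees: 0:4, 1:3, 2:2, 3:4, 4:4, 5:7, 6:4, 7:4, 8:2, 9:4, 10:4, 11:2
1, 5 have odd degree; an Eulerian circuit needs every degree to be even, so none exists.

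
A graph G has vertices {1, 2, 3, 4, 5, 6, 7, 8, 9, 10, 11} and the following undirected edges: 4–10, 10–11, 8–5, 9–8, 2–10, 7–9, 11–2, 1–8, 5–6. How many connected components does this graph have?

Component: {3}
Component: {2, 4, 10, 11}
Component: {1, 5, 6, 7, 8, 9}

3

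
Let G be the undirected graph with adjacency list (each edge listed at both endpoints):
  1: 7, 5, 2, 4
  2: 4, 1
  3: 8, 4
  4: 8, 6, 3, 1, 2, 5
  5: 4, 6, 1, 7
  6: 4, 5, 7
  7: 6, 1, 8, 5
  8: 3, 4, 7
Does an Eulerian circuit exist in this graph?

Degrees: 1:4, 2:2, 3:2, 4:6, 5:4, 6:3, 7:4, 8:3
6, 8 have odd degree; an Eulerian circuit needs every degree to be even, so none exists.

No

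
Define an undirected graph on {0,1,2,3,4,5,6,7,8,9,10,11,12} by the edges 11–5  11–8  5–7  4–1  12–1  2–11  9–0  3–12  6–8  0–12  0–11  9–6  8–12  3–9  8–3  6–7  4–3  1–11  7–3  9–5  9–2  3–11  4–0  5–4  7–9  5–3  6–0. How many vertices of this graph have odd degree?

4

Degrees: 0:5, 1:3, 2:2, 3:7, 4:4, 5:5, 6:4, 7:4, 8:4, 9:6, 10:0, 11:6, 12:4
Odd-degree vertices: 0, 1, 3, 5.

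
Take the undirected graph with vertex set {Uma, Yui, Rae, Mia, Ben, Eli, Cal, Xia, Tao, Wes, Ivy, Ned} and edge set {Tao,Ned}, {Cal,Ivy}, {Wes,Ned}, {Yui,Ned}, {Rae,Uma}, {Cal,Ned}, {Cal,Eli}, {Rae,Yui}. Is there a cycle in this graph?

No

|V| = 12, |E| = 8, number of components = 4.
A forest on 12 vertices with 4 components has exactly 8 edges, which matches — so no cycle.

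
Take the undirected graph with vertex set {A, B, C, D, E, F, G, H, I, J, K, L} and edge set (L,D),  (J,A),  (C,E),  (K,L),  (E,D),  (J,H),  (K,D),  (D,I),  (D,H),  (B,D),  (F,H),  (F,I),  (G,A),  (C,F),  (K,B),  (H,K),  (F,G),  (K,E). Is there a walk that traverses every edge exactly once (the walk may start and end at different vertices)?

Yes

Degrees: A:2, B:2, C:2, D:6, E:3, F:4, G:2, H:4, I:2, J:2, K:5, L:2
Odd-degree vertices: E, K (2 total).
With 2 odd-degree vertices and all edges in one connected piece, an Eulerian trail exists (from E to K).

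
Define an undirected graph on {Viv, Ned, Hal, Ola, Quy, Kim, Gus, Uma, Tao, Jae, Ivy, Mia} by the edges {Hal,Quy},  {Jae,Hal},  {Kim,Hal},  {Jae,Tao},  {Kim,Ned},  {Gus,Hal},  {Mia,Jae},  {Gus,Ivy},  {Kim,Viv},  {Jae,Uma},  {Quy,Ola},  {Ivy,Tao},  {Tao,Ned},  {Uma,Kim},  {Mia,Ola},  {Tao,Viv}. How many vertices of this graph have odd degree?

Degrees: Viv:2, Ned:2, Hal:4, Ola:2, Quy:2, Kim:4, Gus:2, Uma:2, Tao:4, Jae:4, Ivy:2, Mia:2
Odd-degree vertices: none.

0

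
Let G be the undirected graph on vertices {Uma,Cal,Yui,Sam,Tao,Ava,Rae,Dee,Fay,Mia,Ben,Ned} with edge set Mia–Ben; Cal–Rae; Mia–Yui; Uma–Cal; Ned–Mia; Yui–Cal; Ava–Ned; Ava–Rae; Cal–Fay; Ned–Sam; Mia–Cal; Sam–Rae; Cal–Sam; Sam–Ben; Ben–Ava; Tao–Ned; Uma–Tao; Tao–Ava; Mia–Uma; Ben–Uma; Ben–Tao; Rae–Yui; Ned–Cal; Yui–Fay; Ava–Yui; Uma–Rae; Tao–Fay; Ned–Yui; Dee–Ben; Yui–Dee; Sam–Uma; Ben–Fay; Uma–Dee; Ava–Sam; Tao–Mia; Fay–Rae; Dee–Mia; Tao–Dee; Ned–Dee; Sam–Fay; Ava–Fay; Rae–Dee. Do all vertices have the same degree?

Yes

Degrees: Uma:7, Cal:7, Yui:7, Sam:7, Tao:7, Ava:7, Rae:7, Dee:7, Fay:7, Mia:7, Ben:7, Ned:7
All degrees equal 7; the graph is regular.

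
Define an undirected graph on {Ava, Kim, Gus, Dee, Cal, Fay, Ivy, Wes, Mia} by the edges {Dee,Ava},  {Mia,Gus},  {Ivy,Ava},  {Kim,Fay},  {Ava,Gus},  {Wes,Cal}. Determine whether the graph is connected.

No

Component: {Kim, Fay}
Component: {Cal, Wes}
Component: {Ava, Gus, Dee, Ivy, Mia}
There are 3 separate components, so the graph is not connected.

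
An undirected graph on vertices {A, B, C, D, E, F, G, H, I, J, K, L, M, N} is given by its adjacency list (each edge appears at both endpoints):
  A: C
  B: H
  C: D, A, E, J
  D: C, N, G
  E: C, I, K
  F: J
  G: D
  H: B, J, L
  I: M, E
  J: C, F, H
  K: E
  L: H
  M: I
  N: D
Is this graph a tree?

Yes

The graph has 14 vertices and 13 edges.
It is connected with exactly 13 edges, hence acyclic — it is a tree.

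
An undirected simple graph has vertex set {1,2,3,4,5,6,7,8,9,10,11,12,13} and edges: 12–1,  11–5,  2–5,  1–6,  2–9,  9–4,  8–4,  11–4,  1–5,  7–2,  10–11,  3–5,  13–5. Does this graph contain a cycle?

The graph has 13 vertices, 13 edges, and 1 connected component.
Since 13 > 13 - 1, a cycle must exist; for instance 5-2-9-4-11-5.

Yes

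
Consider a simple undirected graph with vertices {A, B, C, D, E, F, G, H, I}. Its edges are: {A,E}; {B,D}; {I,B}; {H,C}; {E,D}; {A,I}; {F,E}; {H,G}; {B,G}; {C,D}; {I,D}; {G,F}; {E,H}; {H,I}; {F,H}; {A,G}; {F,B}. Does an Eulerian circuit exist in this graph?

No

Degrees: A:3, B:4, C:2, D:4, E:4, F:4, G:4, H:5, I:4
Vertices with odd degree: A, H. An Eulerian circuit requires all degrees even.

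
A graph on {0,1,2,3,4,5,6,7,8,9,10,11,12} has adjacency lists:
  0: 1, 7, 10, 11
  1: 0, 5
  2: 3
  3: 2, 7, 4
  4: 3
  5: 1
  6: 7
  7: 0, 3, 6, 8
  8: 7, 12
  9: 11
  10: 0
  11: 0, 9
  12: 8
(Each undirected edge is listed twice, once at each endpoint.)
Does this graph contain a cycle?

|V| = 13, |E| = 12, number of components = 1.
Since 12 = 13 - 1, the graph is a forest and contains no cycle.

No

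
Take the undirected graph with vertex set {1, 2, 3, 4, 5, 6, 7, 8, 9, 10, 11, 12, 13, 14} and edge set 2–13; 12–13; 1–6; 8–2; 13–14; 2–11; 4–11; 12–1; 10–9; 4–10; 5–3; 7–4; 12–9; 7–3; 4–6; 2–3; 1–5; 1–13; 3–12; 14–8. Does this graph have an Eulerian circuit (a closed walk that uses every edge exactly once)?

Yes

Degrees: 1:4, 2:4, 3:4, 4:4, 5:2, 6:2, 7:2, 8:2, 9:2, 10:2, 11:2, 12:4, 13:4, 14:2
Every vertex has even degree and the edges form a single connected piece, so an Eulerian circuit exists.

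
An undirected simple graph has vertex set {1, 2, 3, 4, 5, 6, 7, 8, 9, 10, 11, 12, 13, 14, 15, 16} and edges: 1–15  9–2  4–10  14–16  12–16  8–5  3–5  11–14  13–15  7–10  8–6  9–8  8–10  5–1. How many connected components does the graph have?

Component: {11, 12, 14, 16}
Component: {1, 2, 3, 4, 5, 6, 7, 8, 9, 10, 13, 15}

2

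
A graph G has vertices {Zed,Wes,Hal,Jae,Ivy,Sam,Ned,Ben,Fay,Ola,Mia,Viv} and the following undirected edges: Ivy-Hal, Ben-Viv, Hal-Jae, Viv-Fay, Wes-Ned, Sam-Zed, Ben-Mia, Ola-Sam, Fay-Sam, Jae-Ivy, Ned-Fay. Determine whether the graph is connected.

Component: {Hal, Jae, Ivy}
Component: {Zed, Wes, Sam, Ned, Ben, Fay, Ola, Mia, Viv}
There are 2 separate components, so the graph is not connected.

No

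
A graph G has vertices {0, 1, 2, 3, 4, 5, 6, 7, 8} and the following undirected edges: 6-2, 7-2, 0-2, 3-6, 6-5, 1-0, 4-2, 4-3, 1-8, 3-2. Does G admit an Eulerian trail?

No

Degrees: 0:2, 1:2, 2:5, 3:3, 4:2, 5:1, 6:3, 7:1, 8:1
Odd-degree vertices: 2, 3, 5, 6, 7, 8 (6 total).
With 6 odd-degree vertices (more than two), no single trail can use every edge.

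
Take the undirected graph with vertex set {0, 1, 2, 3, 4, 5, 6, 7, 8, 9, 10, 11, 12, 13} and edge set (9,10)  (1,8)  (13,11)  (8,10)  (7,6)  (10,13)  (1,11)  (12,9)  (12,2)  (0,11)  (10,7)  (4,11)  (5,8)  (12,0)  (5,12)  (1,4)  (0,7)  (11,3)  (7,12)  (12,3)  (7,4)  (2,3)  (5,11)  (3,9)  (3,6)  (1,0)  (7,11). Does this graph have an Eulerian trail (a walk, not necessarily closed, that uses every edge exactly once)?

Degrees: 0:4, 1:4, 2:2, 3:5, 4:3, 5:3, 6:2, 7:6, 8:3, 9:3, 10:4, 11:7, 12:6, 13:2
Odd-degree vertices: 3, 4, 5, 8, 9, 11 (6 total).
With 6 odd-degree vertices (more than two), no single trail can use every edge.

No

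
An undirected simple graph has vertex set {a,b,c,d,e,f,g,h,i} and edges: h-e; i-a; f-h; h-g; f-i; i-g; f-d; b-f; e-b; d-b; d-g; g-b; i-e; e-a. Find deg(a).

Neighbors of a: e, i.

2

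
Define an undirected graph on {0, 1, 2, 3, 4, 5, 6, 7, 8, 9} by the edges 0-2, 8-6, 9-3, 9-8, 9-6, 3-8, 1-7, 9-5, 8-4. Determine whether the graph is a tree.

No

The graph has 10 vertices and 9 edges.
It is not connected, so it is not a tree.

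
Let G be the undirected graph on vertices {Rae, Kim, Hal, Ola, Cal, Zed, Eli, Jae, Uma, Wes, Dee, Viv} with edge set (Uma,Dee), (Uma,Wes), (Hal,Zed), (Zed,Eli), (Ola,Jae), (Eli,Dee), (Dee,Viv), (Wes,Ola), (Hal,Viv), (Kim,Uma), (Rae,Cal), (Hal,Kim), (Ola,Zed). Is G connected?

No

Component: {Rae, Cal}
Component: {Kim, Hal, Ola, Zed, Eli, Jae, Uma, Wes, Dee, Viv}
No edge joins these 2 groups, so the graph is disconnected.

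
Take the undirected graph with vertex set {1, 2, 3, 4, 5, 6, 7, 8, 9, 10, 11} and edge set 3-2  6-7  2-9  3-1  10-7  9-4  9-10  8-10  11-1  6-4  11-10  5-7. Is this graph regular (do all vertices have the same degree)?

Degrees: 1:2, 2:2, 3:2, 4:2, 5:1, 6:2, 7:3, 8:1, 9:3, 10:4, 11:2
Vertex 5 has degree 1 while 10 has degree 4, so the graph is not regular.

No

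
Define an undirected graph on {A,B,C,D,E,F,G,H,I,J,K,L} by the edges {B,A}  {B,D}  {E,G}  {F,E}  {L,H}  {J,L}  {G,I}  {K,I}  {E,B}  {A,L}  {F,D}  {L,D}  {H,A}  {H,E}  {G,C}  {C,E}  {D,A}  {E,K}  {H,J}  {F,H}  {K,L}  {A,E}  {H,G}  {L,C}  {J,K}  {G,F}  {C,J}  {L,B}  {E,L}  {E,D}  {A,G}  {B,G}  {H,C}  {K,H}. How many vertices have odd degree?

Degrees: A:6, B:5, C:5, D:5, E:9, F:4, G:7, H:8, I:2, J:4, K:5, L:8
Odd-degree vertices: B, C, D, E, G, K.

6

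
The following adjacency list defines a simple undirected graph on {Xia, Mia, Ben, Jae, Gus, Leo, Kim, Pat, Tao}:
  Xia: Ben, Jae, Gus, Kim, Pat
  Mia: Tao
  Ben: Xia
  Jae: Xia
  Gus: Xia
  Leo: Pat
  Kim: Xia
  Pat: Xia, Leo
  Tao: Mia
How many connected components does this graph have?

2

Component: {Mia, Tao}
Component: {Xia, Ben, Jae, Gus, Leo, Kim, Pat}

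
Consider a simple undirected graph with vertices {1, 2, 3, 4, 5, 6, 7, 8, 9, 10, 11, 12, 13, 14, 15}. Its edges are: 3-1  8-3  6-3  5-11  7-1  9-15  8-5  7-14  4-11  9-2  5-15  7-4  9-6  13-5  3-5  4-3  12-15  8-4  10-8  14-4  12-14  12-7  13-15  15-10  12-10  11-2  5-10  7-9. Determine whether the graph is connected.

Starting from 1 and exploring outward reaches every vertex (1, 3, 7, 5, 8, 6, 4, 9, 12, 14, 10, 11, 13, 15, 2); the graph is connected.

Yes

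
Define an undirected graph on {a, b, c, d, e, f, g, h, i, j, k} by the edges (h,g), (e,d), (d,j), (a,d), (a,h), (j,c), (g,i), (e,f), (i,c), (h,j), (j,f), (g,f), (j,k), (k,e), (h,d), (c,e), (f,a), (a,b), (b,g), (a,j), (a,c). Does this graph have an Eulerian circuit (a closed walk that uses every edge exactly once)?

Degrees: a:6, b:2, c:4, d:4, e:4, f:4, g:4, h:4, i:2, j:6, k:2
Every vertex has even degree and the edges form a single connected piece, so an Eulerian circuit exists.

Yes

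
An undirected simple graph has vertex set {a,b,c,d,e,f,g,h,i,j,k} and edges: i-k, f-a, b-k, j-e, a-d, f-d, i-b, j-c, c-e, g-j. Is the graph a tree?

The graph has 11 vertices and 10 edges.
It splits into 4 components, so it cannot be a tree.

No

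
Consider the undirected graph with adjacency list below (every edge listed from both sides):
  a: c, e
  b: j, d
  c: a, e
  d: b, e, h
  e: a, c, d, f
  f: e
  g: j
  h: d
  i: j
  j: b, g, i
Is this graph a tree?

The graph has 10 vertices and 10 edges.
A tree on 10 vertices has exactly 9 edges; this graph has 10, so it contains a cycle and is not a tree.

No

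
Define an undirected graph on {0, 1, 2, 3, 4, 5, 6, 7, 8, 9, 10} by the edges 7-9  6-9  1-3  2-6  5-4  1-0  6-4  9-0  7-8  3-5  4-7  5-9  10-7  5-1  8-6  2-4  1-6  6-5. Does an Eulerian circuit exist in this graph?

No

Degrees: 0:2, 1:4, 2:2, 3:2, 4:4, 5:5, 6:6, 7:4, 8:2, 9:4, 10:1
Vertices with odd degree: 5, 10. An Eulerian circuit requires all degrees even.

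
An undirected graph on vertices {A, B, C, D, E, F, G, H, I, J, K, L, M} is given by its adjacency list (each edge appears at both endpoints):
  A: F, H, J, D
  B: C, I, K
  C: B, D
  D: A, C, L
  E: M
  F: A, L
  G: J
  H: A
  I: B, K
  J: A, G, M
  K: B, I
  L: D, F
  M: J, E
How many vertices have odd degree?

Degrees: A:4, B:3, C:2, D:3, E:1, F:2, G:1, H:1, I:2, J:3, K:2, L:2, M:2
Odd-degree vertices: B, D, E, G, H, J.

6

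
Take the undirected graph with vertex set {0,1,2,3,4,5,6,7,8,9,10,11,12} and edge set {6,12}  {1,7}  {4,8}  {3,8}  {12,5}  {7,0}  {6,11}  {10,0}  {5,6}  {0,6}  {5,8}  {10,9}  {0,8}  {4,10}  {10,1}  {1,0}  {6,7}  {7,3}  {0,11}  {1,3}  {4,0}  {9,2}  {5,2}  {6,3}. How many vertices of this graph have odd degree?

2

Degrees: 0:7, 1:4, 2:2, 3:4, 4:3, 5:4, 6:6, 7:4, 8:4, 9:2, 10:4, 11:2, 12:2
Odd-degree vertices: 0, 4.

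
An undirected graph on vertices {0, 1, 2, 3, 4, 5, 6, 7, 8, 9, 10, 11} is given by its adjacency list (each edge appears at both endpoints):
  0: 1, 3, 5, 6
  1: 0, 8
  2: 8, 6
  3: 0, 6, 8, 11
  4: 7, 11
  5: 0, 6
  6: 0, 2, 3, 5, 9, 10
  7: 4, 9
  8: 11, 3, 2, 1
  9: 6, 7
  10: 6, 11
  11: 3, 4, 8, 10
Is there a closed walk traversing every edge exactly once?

Degrees: 0:4, 1:2, 2:2, 3:4, 4:2, 5:2, 6:6, 7:2, 8:4, 9:2, 10:2, 11:4
All degrees are even and the non-isolated vertices are connected — an Eulerian circuit exists.

Yes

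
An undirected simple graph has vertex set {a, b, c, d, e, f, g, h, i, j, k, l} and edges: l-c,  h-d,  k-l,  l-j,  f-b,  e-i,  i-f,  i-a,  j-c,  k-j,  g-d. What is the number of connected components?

Component: {d, g, h}
Component: {c, j, k, l}
Component: {a, b, e, f, i}

3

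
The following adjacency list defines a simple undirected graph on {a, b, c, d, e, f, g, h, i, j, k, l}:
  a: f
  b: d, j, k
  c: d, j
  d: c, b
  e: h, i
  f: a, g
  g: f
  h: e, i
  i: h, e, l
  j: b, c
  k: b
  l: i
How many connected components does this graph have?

Component: {a, f, g}
Component: {e, h, i, l}
Component: {b, c, d, j, k}

3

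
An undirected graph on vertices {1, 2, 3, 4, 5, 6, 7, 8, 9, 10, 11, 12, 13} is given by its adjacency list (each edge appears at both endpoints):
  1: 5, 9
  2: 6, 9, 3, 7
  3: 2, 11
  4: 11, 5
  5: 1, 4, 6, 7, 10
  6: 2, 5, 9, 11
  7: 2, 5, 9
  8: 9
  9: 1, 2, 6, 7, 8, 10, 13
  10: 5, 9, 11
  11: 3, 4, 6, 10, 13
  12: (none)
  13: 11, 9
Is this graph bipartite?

The cycle 9-2-7-9 has length 3, which is odd, so the graph is not bipartite.

No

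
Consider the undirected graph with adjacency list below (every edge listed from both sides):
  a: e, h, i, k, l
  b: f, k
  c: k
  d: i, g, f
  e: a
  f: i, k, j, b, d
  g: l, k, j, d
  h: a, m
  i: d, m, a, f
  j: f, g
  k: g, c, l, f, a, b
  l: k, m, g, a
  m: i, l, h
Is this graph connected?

Yes

A breadth-first search from a visits a, i, k, h, l, e, f, m, d, c, b, g, j — all 13 vertices — so the graph is connected.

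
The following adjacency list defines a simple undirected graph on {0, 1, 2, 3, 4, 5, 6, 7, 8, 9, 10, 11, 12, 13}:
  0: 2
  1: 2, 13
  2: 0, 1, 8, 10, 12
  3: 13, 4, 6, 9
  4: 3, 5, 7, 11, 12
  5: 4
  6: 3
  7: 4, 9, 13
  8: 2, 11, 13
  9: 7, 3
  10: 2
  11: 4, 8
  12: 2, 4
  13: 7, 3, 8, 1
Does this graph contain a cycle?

The graph has 14 vertices, 18 edges, and 1 connected component.
Since 18 > 14 - 1, a cycle must exist; for instance 8-13-7-4-11-8.

Yes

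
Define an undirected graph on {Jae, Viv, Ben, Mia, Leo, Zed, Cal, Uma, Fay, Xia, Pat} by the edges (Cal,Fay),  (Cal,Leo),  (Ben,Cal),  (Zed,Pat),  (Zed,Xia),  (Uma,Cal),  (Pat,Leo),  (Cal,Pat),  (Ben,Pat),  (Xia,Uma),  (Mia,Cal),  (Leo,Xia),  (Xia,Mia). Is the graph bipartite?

The cycle Ben-Cal-Pat-Ben has length 3, which is odd, so the graph is not bipartite.

No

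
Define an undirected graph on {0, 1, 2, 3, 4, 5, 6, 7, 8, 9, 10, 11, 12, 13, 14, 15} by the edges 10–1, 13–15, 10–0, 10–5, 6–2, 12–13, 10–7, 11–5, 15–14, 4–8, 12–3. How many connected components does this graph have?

Component: {9}
Component: {2, 6}
Component: {4, 8}
Component: {3, 12, 13, 14, 15}
Component: {0, 1, 5, 7, 10, 11}

5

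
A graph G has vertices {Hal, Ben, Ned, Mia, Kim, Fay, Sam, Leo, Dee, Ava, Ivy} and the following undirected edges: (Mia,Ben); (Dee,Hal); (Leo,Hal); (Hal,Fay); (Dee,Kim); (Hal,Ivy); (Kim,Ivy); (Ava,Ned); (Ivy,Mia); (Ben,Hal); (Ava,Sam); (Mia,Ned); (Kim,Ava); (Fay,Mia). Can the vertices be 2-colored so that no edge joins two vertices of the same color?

No

Kim-Ava-Ned-Mia-Ivy-Kim is an odd cycle (length 5), and a bipartite graph can contain only even cycles.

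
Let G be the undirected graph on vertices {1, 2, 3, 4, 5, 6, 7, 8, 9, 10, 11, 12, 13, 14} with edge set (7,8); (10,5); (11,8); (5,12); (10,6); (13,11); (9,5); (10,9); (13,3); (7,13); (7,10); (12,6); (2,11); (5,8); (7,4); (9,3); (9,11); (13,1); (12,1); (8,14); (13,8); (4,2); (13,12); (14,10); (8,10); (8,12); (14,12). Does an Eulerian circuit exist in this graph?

No

Degrees: 1:2, 2:2, 3:2, 4:2, 5:4, 6:2, 7:4, 8:7, 9:4, 10:6, 11:4, 12:6, 13:6, 14:3
Vertices with odd degree: 8, 14. An Eulerian circuit requires all degrees even.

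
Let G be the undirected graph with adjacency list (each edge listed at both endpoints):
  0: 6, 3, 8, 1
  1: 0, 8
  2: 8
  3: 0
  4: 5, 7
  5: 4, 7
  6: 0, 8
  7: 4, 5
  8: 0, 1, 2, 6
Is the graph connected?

No

Component: {4, 5, 7}
Component: {0, 1, 2, 3, 6, 8}
There are 2 separate components, so the graph is not connected.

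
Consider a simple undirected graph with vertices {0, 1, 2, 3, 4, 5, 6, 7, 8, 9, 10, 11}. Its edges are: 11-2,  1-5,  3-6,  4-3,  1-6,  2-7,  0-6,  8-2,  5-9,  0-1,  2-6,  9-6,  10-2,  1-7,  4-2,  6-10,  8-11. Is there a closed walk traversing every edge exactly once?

Yes

Degrees: 0:2, 1:4, 2:6, 3:2, 4:2, 5:2, 6:6, 7:2, 8:2, 9:2, 10:2, 11:2
All degrees are even and the non-isolated vertices are connected — an Eulerian circuit exists.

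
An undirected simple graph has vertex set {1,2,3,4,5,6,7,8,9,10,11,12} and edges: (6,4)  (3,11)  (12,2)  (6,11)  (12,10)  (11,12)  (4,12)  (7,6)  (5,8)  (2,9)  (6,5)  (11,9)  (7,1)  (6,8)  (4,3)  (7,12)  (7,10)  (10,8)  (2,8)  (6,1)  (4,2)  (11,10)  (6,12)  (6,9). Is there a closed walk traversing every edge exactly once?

No

Degrees: 1:2, 2:4, 3:2, 4:4, 5:2, 6:8, 7:4, 8:4, 9:3, 10:4, 11:5, 12:6
Vertices with odd degree: 9, 11. An Eulerian circuit requires all degrees even.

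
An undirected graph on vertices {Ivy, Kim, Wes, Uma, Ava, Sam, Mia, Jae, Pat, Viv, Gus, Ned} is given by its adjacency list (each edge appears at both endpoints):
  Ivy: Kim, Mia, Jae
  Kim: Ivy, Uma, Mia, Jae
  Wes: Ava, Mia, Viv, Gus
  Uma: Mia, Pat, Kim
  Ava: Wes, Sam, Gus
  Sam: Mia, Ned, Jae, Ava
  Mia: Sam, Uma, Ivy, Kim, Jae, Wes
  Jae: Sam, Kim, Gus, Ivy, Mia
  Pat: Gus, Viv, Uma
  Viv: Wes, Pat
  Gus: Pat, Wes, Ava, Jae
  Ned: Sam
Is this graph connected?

Starting from Ivy and exploring outward reaches every vertex (Ivy, Kim, Mia, Jae, Uma, Sam, Wes, Gus, Pat, Ava, Ned, Viv); the graph is connected.

Yes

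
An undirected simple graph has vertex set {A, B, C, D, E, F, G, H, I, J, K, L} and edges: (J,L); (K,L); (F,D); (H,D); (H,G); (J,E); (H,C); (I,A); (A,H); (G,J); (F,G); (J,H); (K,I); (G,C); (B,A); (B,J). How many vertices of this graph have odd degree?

4

Degrees: A:3, B:2, C:2, D:2, E:1, F:2, G:4, H:5, I:2, J:5, K:2, L:2
Odd-degree vertices: A, E, H, J.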